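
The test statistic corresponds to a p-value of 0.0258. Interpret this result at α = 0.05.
Since p = 0.0258 < α = 0.05, reject H₀.
There is sufficient evidence to reject the null hypothesis; the result is statistically significant at the 0.05 level.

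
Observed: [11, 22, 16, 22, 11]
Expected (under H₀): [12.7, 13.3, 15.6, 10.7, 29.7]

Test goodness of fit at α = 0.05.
Chi-square goodness of fit test:
H₀: observed counts match expected distribution
H₁: observed counts differ from expected distribution
df = k - 1 = 4
χ² = Σ(O - E)²/E
   = (11 - 12.7)²/12.7 + (22 - 13.3)²/13.3 + (16 - 15.6)²/15.6 + (22 - 10.7)²/10.7 + (11 - 29.7)²/29.7
   = 0.228 + 5.691 + 0.010 + 11.934 + 11.774
   = 29.64
p-value < 0.0001

Since p-value < α = 0.05, we reject H₀.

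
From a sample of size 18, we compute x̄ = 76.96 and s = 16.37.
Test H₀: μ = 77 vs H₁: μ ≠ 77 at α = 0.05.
One-sample t-test:
H₀: μ = 77
H₁: μ ≠ 77
df = n - 1 = 17
t = (x̄ - μ₀) / (s/√n) = (76.96 - 77) / (16.37/√18) = -0.010
p-value = 0.9918

Since p-value > α = 0.05, we fail to reject H₀.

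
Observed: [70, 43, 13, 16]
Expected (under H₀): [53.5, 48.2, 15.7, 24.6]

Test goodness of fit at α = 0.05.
Chi-square goodness of fit test:
H₀: observed counts match expected distribution
H₁: observed counts differ from expected distribution
df = k - 1 = 3
χ² = Σ(O - E)²/E
   = (70 - 53.5)²/53.5 + (43 - 48.2)²/48.2 + (13 - 15.7)²/15.7 + (16 - 24.6)²/24.6
   = 5.089 + 0.561 + 0.464 + 3.007
   = 9.12
p-value = 0.0277

Since p-value < α = 0.05, we reject H₀.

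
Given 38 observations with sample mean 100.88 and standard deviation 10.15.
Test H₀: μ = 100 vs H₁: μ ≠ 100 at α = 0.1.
One-sample t-test:
H₀: μ = 100
H₁: μ ≠ 100
df = n - 1 = 37
t = (x̄ - μ₀) / (s/√n) = (100.88 - 100) / (10.15/√38) = 0.534
p-value = 0.5962

Since p-value > α = 0.1, we fail to reject H₀.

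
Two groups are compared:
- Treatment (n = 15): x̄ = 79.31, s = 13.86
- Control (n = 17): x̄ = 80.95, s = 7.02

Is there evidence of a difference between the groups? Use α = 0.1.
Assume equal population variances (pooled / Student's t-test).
Student's two-sample t-test (equal variances):
H₀: μ₁ = μ₂
H₁: μ₁ ≠ μ₂
df = n₁ + n₂ - 2 = 30
Pooled variance s_p² = [(n₁-1)s₁² + (n₂-1)s₂²] / (n₁ + n₂ - 2) = [(14)(13.86²) + (16)(7.02²)] / 30 = 115.9294
SE = √(s_p²(1/n₁ + 1/n₂)) = √(115.9294 × (1/15 + 1/17)) = 3.8142
t = (x̄₁ - x̄₂) / SE = (79.31 - 80.95) / 3.8142 = -1.64 / 3.8142 = -0.430
p-value = 0.6703

Since p-value > α = 0.1, we fail to reject H₀.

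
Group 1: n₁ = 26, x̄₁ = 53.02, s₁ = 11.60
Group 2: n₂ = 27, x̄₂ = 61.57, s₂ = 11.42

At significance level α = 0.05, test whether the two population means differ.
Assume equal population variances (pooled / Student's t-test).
Student's two-sample t-test (equal variances):
H₀: μ₁ = μ₂
H₁: μ₁ ≠ μ₂
df = n₁ + n₂ - 2 = 51
Pooled variance s_p² = [(n₁-1)s₁² + (n₂-1)s₂²] / (n₁ + n₂ - 2) = [(25)(11.60²) + (26)(11.42²)] / 51 = 132.4476
SE = √(s_p²(1/n₁ + 1/n₂)) = √(132.4476 × (1/26 + 1/27)) = 3.1622
t = (x̄₁ - x̄₂) / SE = (53.02 - 61.57) / 3.1622 = -8.55 / 3.1622 = -2.704
p-value = 0.0093

Since p-value < α = 0.05, we reject H₀.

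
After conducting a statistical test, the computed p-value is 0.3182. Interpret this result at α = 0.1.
Since p = 0.3182 > α = 0.1, fail to reject H₀.
There is insufficient evidence to reject the null hypothesis; the result is not statistically significant at the 0.1 level.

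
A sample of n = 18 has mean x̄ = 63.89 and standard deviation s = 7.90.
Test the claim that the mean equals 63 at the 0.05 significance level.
One-sample t-test:
H₀: μ = 63
H₁: μ ≠ 63
df = n - 1 = 17
t = (x̄ - μ₀) / (s/√n) = (63.89 - 63) / (7.90/√18) = 0.478
p-value = 0.6388

Since p-value > α = 0.05, we fail to reject H₀.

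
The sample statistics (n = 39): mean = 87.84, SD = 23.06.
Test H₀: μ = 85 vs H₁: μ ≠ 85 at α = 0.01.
One-sample t-test:
H₀: μ = 85
H₁: μ ≠ 85
df = n - 1 = 38
t = (x̄ - μ₀) / (s/√n) = (87.84 - 85) / (23.06/√39) = 0.769
p-value = 0.4466

Since p-value > α = 0.01, we fail to reject H₀.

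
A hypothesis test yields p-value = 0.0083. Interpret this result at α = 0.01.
Since p = 0.0083 < α = 0.01, reject H₀.
There is sufficient evidence to reject the null hypothesis; the result is statistically significant at the 0.01 level.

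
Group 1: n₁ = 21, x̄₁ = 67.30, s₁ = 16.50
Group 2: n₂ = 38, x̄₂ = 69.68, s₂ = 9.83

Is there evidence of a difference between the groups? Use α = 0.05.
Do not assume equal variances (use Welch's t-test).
Welch's two-sample t-test:
H₀: μ₁ = μ₂
H₁: μ₁ ≠ μ₂
s₁²/n₁ = 16.50²/21 = 12.9643,  s₂²/n₂ = 9.83²/38 = 2.5429
SE = √(s₁²/n₁ + s₂²/n₂) = √(12.9643 + 2.5429) = 3.9379
df (Welch-Satterthwaite) = (s₁²/n₁ + s₂²/n₂)² / [(s₁²/n₁)²/(n₁-1) + (s₂²/n₂)²/(n₂-1)] ≈ 28.03
t = (x̄₁ - x̄₂) / SE = (67.30 - 69.68) / 3.9379 = -2.38 / 3.9379 = -0.604
p-value = 0.5505

Since p-value > α = 0.05, we fail to reject H₀.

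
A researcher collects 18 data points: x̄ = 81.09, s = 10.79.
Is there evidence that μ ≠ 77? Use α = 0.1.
One-sample t-test:
H₀: μ = 77
H₁: μ ≠ 77
df = n - 1 = 17
t = (x̄ - μ₀) / (s/√n) = (81.09 - 77) / (10.79/√18) = 1.608
p-value = 0.1262

Since p-value > α = 0.1, we fail to reject H₀.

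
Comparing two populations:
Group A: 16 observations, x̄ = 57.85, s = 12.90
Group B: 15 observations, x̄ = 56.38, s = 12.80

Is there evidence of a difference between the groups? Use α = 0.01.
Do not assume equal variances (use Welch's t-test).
Welch's two-sample t-test:
H₀: μ₁ = μ₂
H₁: μ₁ ≠ μ₂
s₁²/n₁ = 12.90²/16 = 10.4006,  s₂²/n₂ = 12.80²/15 = 10.9227
SE = √(s₁²/n₁ + s₂²/n₂) = √(10.4006 + 10.9227) = 4.6177
df (Welch-Satterthwaite) = (s₁²/n₁ + s₂²/n₂)² / [(s₁²/n₁)²/(n₁-1) + (s₂²/n₂)²/(n₂-1)] ≈ 28.90
t = (x̄₁ - x̄₂) / SE = (57.85 - 56.38) / 4.6177 = 1.47 / 4.6177 = 0.318
p-value = 0.7525

Since p-value > α = 0.01, we fail to reject H₀.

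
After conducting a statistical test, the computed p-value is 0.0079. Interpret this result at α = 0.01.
Since p = 0.0079 < α = 0.01, reject H₀.
There is sufficient evidence to reject the null hypothesis; the result is statistically significant at the 0.01 level.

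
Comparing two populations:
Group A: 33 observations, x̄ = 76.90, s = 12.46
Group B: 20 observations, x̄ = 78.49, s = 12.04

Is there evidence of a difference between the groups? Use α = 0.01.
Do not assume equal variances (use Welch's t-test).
Welch's two-sample t-test:
H₀: μ₁ = μ₂
H₁: μ₁ ≠ μ₂
s₁²/n₁ = 12.46²/33 = 4.7046,  s₂²/n₂ = 12.04²/20 = 7.2481
SE = √(s₁²/n₁ + s₂²/n₂) = √(4.7046 + 7.2481) = 3.4573
df (Welch-Satterthwaite) = (s₁²/n₁ + s₂²/n₂)² / [(s₁²/n₁)²/(n₁-1) + (s₂²/n₂)²/(n₂-1)] ≈ 41.33
t = (x̄₁ - x̄₂) / SE = (76.90 - 78.49) / 3.4573 = -1.59 / 3.4573 = -0.460
p-value = 0.6480

Since p-value > α = 0.01, we fail to reject H₀.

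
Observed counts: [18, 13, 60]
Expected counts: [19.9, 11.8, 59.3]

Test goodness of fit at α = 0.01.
Chi-square goodness of fit test:
H₀: observed counts match expected distribution
H₁: observed counts differ from expected distribution
df = k - 1 = 2
χ² = Σ(O - E)²/E
   = (18 - 19.9)²/19.9 + (13 - 11.8)²/11.8 + (60 - 59.3)²/59.3
   = 0.181 + 0.122 + 0.008
   = 0.31
p-value = 0.8557

Since p-value > α = 0.01, we fail to reject H₀.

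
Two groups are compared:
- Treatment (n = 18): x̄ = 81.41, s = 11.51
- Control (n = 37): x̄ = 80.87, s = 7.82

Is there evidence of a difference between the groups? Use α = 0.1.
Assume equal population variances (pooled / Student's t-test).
Student's two-sample t-test (equal variances):
H₀: μ₁ = μ₂
H₁: μ₁ ≠ μ₂
df = n₁ + n₂ - 2 = 53
Pooled variance s_p² = [(n₁-1)s₁² + (n₂-1)s₂²] / (n₁ + n₂ - 2) = [(17)(11.51²) + (36)(7.82²)] / 53 = 84.0311
SE = √(s_p²(1/n₁ + 1/n₂)) = √(84.0311 × (1/18 + 1/37)) = 2.6343
t = (x̄₁ - x̄₂) / SE = (81.41 - 80.87) / 2.6343 = 0.54 / 2.6343 = 0.205
p-value = 0.8384

Since p-value > α = 0.1, we fail to reject H₀.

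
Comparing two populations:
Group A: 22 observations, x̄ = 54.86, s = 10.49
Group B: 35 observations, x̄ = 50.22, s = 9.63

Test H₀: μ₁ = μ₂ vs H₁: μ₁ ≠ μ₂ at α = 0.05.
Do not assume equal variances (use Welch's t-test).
Welch's two-sample t-test:
H₀: μ₁ = μ₂
H₁: μ₁ ≠ μ₂
s₁²/n₁ = 10.49²/22 = 5.0018,  s₂²/n₂ = 9.63²/35 = 2.6496
SE = √(s₁²/n₁ + s₂²/n₂) = √(5.0018 + 2.6496) = 2.7661
df (Welch-Satterthwaite) = (s₁²/n₁ + s₂²/n₂)² / [(s₁²/n₁)²/(n₁-1) + (s₂²/n₂)²/(n₂-1)] ≈ 41.88
t = (x̄₁ - x̄₂) / SE = (54.86 - 50.22) / 2.7661 = 4.64 / 2.7661 = 1.677
p-value = 0.1009

Since p-value > α = 0.05, we fail to reject H₀.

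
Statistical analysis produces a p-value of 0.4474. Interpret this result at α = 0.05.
Since p = 0.4474 > α = 0.05, fail to reject H₀.
There is insufficient evidence to reject the null hypothesis; the result is not statistically significant at the 0.05 level.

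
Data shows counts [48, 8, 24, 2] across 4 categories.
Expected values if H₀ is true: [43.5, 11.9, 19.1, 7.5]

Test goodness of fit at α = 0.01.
Chi-square goodness of fit test:
H₀: observed counts match expected distribution
H₁: observed counts differ from expected distribution
df = k - 1 = 3
χ² = Σ(O - E)²/E
   = (48 - 43.5)²/43.5 + (8 - 11.9)²/11.9 + (24 - 19.1)²/19.1 + (2 - 7.5)²/7.5
   = 0.466 + 1.278 + 1.257 + 4.033
   = 7.03
p-value = 0.0708

Since p-value > α = 0.01, we fail to reject H₀.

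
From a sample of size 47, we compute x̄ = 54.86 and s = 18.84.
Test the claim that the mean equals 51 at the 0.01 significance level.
One-sample t-test:
H₀: μ = 51
H₁: μ ≠ 51
df = n - 1 = 46
t = (x̄ - μ₀) / (s/√n) = (54.86 - 51) / (18.84/√47) = 1.405
p-value = 0.1669

Since p-value > α = 0.01, we fail to reject H₀.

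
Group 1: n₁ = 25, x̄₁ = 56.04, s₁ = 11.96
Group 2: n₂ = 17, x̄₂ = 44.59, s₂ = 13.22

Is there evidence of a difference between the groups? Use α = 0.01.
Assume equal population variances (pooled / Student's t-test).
Student's two-sample t-test (equal variances):
H₀: μ₁ = μ₂
H₁: μ₁ ≠ μ₂
df = n₁ + n₂ - 2 = 40
Pooled variance s_p² = [(n₁-1)s₁² + (n₂-1)s₂²] / (n₁ + n₂ - 2) = [(24)(11.96²) + (16)(13.22²)] / 40 = 155.7323
SE = √(s_p²(1/n₁ + 1/n₂)) = √(155.7323 × (1/25 + 1/17)) = 3.9230
t = (x̄₁ - x̄₂) / SE = (56.04 - 44.59) / 3.9230 = 11.45 / 3.9230 = 2.919
p-value = 0.0057

Since p-value < α = 0.01, we reject H₀.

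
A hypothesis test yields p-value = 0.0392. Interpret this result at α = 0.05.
Since p = 0.0392 < α = 0.05, reject H₀.
There is sufficient evidence to reject the null hypothesis; the result is statistically significant at the 0.05 level.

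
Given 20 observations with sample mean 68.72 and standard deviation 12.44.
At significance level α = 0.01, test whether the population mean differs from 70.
One-sample t-test:
H₀: μ = 70
H₁: μ ≠ 70
df = n - 1 = 19
t = (x̄ - μ₀) / (s/√n) = (68.72 - 70) / (12.44/√20) = -0.460
p-value = 0.6506

Since p-value > α = 0.01, we fail to reject H₀.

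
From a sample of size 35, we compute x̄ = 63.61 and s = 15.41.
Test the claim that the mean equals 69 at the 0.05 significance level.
One-sample t-test:
H₀: μ = 69
H₁: μ ≠ 69
df = n - 1 = 34
t = (x̄ - μ₀) / (s/√n) = (63.61 - 69) / (15.41/√35) = -2.069
p-value = 0.0462

Since p-value < α = 0.05, we reject H₀.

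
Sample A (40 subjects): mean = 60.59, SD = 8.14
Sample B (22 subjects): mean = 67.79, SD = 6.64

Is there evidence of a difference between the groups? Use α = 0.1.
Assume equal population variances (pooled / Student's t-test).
Student's two-sample t-test (equal variances):
H₀: μ₁ = μ₂
H₁: μ₁ ≠ μ₂
df = n₁ + n₂ - 2 = 60
Pooled variance s_p² = [(n₁-1)s₁² + (n₂-1)s₂²] / (n₁ + n₂ - 2) = [(39)(8.14²) + (21)(6.64²)] / 60 = 58.5001
SE = √(s_p²(1/n₁ + 1/n₂)) = √(58.5001 × (1/40 + 1/22)) = 2.0302
t = (x̄₁ - x̄₂) / SE = (60.59 - 67.79) / 2.0302 = -7.20 / 2.0302 = -3.546
p-value = 0.0008

Since p-value < α = 0.1, we reject H₀.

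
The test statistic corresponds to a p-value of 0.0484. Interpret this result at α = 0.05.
Since p = 0.0484 < α = 0.05, reject H₀.
There is sufficient evidence to reject the null hypothesis; the result is statistically significant at the 0.05 level.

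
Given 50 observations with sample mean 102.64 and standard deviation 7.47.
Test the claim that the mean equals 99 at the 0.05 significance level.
One-sample t-test:
H₀: μ = 99
H₁: μ ≠ 99
df = n - 1 = 49
t = (x̄ - μ₀) / (s/√n) = (102.64 - 99) / (7.47/√50) = 3.446
p-value = 0.0012

Since p-value < α = 0.05, we reject H₀.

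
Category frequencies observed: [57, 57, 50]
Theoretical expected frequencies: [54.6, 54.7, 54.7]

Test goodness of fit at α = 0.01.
Chi-square goodness of fit test:
H₀: observed counts match expected distribution
H₁: observed counts differ from expected distribution
df = k - 1 = 2
χ² = Σ(O - E)²/E
   = (57 - 54.6)²/54.6 + (57 - 54.7)²/54.7 + (50 - 54.7)²/54.7
   = 0.105 + 0.097 + 0.404
   = 0.61
p-value = 0.7386

Since p-value > α = 0.01, we fail to reject H₀.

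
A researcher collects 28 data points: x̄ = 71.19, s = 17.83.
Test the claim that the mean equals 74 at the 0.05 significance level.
One-sample t-test:
H₀: μ = 74
H₁: μ ≠ 74
df = n - 1 = 27
t = (x̄ - μ₀) / (s/√n) = (71.19 - 74) / (17.83/√28) = -0.834
p-value = 0.4116

Since p-value > α = 0.05, we fail to reject H₀.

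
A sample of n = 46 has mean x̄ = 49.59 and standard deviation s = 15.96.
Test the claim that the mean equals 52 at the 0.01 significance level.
One-sample t-test:
H₀: μ = 52
H₁: μ ≠ 52
df = n - 1 = 45
t = (x̄ - μ₀) / (s/√n) = (49.59 - 52) / (15.96/√46) = -1.024
p-value = 0.3112

Since p-value > α = 0.01, we fail to reject H₀.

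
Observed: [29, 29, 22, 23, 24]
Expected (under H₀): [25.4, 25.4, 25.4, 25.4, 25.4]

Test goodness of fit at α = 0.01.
Chi-square goodness of fit test:
H₀: observed counts match expected distribution
H₁: observed counts differ from expected distribution
df = k - 1 = 4
χ² = Σ(O - E)²/E
   = (29 - 25.4)²/25.4 + (29 - 25.4)²/25.4 + (22 - 25.4)²/25.4 + (23 - 25.4)²/25.4 + (24 - 25.4)²/25.4
   = 0.510 + 0.510 + 0.455 + 0.227 + 0.077
   = 1.78
p-value = 0.7762

Since p-value > α = 0.01, we fail to reject H₀.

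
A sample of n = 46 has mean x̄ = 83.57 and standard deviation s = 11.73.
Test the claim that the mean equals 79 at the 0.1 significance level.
One-sample t-test:
H₀: μ = 79
H₁: μ ≠ 79
df = n - 1 = 45
t = (x̄ - μ₀) / (s/√n) = (83.57 - 79) / (11.73/√46) = 2.642
p-value = 0.0113

Since p-value < α = 0.1, we reject H₀.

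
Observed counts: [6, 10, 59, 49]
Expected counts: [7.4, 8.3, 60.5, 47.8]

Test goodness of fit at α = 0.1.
Chi-square goodness of fit test:
H₀: observed counts match expected distribution
H₁: observed counts differ from expected distribution
df = k - 1 = 3
χ² = Σ(O - E)²/E
   = (6 - 7.4)²/7.4 + (10 - 8.3)²/8.3 + (59 - 60.5)²/60.5 + (49 - 47.8)²/47.8
   = 0.265 + 0.348 + 0.037 + 0.030
   = 0.68
p-value = 0.8778

Since p-value > α = 0.1, we fail to reject H₀.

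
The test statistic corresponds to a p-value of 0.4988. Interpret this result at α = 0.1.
Since p = 0.4988 > α = 0.1, fail to reject H₀.
There is insufficient evidence to reject the null hypothesis; the result is not statistically significant at the 0.1 level.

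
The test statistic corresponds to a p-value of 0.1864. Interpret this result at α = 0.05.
Since p = 0.1864 > α = 0.05, fail to reject H₀.
There is insufficient evidence to reject the null hypothesis; the result is not statistically significant at the 0.05 level.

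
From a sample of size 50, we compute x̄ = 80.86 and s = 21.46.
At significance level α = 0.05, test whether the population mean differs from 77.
One-sample t-test:
H₀: μ = 77
H₁: μ ≠ 77
df = n - 1 = 49
t = (x̄ - μ₀) / (s/√n) = (80.86 - 77) / (21.46/√50) = 1.272
p-value = 0.2094

Since p-value > α = 0.05, we fail to reject H₀.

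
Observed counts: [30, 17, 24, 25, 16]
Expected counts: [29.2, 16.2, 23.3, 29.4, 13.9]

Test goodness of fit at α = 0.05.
Chi-square goodness of fit test:
H₀: observed counts match expected distribution
H₁: observed counts differ from expected distribution
df = k - 1 = 4
χ² = Σ(O - E)²/E
   = (30 - 29.2)²/29.2 + (17 - 16.2)²/16.2 + (24 - 23.3)²/23.3 + (25 - 29.4)²/29.4 + (16 - 13.9)²/13.9
   = 0.022 + 0.040 + 0.021 + 0.659 + 0.317
   = 1.06
p-value = 0.9008

Since p-value > α = 0.05, we fail to reject H₀.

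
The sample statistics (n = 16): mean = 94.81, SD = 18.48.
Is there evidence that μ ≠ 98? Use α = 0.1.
One-sample t-test:
H₀: μ = 98
H₁: μ ≠ 98
df = n - 1 = 15
t = (x̄ - μ₀) / (s/√n) = (94.81 - 98) / (18.48/√16) = -0.690
p-value = 0.5004

Since p-value > α = 0.1, we fail to reject H₀.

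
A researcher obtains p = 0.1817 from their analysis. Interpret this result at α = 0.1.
Since p = 0.1817 > α = 0.1, fail to reject H₀.
There is insufficient evidence to reject the null hypothesis; the result is not statistically significant at the 0.1 level.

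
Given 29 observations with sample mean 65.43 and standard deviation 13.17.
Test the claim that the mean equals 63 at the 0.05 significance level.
One-sample t-test:
H₀: μ = 63
H₁: μ ≠ 63
df = n - 1 = 28
t = (x̄ - μ₀) / (s/√n) = (65.43 - 63) / (13.17/√29) = 0.994
p-value = 0.3289

Since p-value > α = 0.05, we fail to reject H₀.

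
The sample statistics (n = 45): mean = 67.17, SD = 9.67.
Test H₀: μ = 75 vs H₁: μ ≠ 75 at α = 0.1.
One-sample t-test:
H₀: μ = 75
H₁: μ ≠ 75
df = n - 1 = 44
t = (x̄ - μ₀) / (s/√n) = (67.17 - 75) / (9.67/√45) = -5.432
p-value < 0.0001

Since p-value < α = 0.1, we reject H₀.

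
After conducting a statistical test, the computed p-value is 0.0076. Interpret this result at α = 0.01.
Since p = 0.0076 < α = 0.01, reject H₀.
There is sufficient evidence to reject the null hypothesis; the result is statistically significant at the 0.01 level.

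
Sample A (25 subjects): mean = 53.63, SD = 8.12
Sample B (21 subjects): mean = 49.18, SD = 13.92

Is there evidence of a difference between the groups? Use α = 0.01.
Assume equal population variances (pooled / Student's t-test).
Student's two-sample t-test (equal variances):
H₀: μ₁ = μ₂
H₁: μ₁ ≠ μ₂
df = n₁ + n₂ - 2 = 44
Pooled variance s_p² = [(n₁-1)s₁² + (n₂-1)s₂²] / (n₁ + n₂ - 2) = [(24)(8.12²) + (20)(13.92²)] / 44 = 124.0399
SE = √(s_p²(1/n₁ + 1/n₂)) = √(124.0399 × (1/25 + 1/21)) = 3.2967
t = (x̄₁ - x̄₂) / SE = (53.63 - 49.18) / 3.2967 = 4.45 / 3.2967 = 1.350
p-value = 0.1840

Since p-value > α = 0.01, we fail to reject H₀.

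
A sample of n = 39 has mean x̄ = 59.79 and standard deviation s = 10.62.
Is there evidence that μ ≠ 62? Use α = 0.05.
One-sample t-test:
H₀: μ = 62
H₁: μ ≠ 62
df = n - 1 = 38
t = (x̄ - μ₀) / (s/√n) = (59.79 - 62) / (10.62/√39) = -1.300
p-value = 0.2016

Since p-value > α = 0.05, we fail to reject H₀.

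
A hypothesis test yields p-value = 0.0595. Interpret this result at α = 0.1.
Since p = 0.0595 < α = 0.1, reject H₀.
There is sufficient evidence to reject the null hypothesis; the result is statistically significant at the 0.1 level.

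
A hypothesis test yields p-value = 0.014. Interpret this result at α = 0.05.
Since p = 0.014 < α = 0.05, reject H₀.
There is sufficient evidence to reject the null hypothesis; the result is statistically significant at the 0.05 level.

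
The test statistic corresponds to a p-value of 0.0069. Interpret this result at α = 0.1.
Since p = 0.0069 < α = 0.1, reject H₀.
There is sufficient evidence to reject the null hypothesis; the result is statistically significant at the 0.1 level.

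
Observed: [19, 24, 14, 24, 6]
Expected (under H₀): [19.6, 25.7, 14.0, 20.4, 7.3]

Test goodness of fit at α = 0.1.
Chi-square goodness of fit test:
H₀: observed counts match expected distribution
H₁: observed counts differ from expected distribution
df = k - 1 = 4
χ² = Σ(O - E)²/E
   = (19 - 19.6)²/19.6 + (24 - 25.7)²/25.7 + (14 - 14.0)²/14.0 + (24 - 20.4)²/20.4 + (6 - 7.3)²/7.3
   = 0.018 + 0.112 + 0.000 + 0.635 + 0.232
   = 1.00
p-value = 0.9102

Since p-value > α = 0.1, we fail to reject H₀.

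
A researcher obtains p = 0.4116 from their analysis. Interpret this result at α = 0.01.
Since p = 0.4116 > α = 0.01, fail to reject H₀.
There is insufficient evidence to reject the null hypothesis; the result is not statistically significant at the 0.01 level.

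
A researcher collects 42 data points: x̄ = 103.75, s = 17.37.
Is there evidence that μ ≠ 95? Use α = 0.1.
One-sample t-test:
H₀: μ = 95
H₁: μ ≠ 95
df = n - 1 = 41
t = (x̄ - μ₀) / (s/√n) = (103.75 - 95) / (17.37/√42) = 3.265
p-value = 0.0022

Since p-value < α = 0.1, we reject H₀.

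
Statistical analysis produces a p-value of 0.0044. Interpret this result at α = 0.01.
Since p = 0.0044 < α = 0.01, reject H₀.
There is sufficient evidence to reject the null hypothesis; the result is statistically significant at the 0.01 level.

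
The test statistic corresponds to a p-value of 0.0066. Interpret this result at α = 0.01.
Since p = 0.0066 < α = 0.01, reject H₀.
There is sufficient evidence to reject the null hypothesis; the result is statistically significant at the 0.01 level.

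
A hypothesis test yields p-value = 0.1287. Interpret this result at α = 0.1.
Since p = 0.1287 > α = 0.1, fail to reject H₀.
There is insufficient evidence to reject the null hypothesis; the result is not statistically significant at the 0.1 level.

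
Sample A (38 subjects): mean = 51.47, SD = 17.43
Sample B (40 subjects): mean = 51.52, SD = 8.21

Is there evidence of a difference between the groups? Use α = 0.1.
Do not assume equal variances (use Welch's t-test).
Welch's two-sample t-test:
H₀: μ₁ = μ₂
H₁: μ₁ ≠ μ₂
s₁²/n₁ = 17.43²/38 = 7.9949,  s₂²/n₂ = 8.21²/40 = 1.6851
SE = √(s₁²/n₁ + s₂²/n₂) = √(7.9949 + 1.6851) = 3.1113
df (Welch-Satterthwaite) = (s₁²/n₁ + s₂²/n₂)² / [(s₁²/n₁)²/(n₁-1) + (s₂²/n₂)²/(n₂-1)] ≈ 52.05
t = (x̄₁ - x̄₂) / SE = (51.47 - 51.52) / 3.1113 = -0.05 / 3.1113 = -0.016
p-value = 0.9872

Since p-value > α = 0.1, we fail to reject H₀.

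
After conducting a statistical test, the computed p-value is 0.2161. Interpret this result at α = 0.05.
Since p = 0.2161 > α = 0.05, fail to reject H₀.
There is insufficient evidence to reject the null hypothesis; the result is not statistically significant at the 0.05 level.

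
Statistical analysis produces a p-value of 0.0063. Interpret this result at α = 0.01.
Since p = 0.0063 < α = 0.01, reject H₀.
There is sufficient evidence to reject the null hypothesis; the result is statistically significant at the 0.01 level.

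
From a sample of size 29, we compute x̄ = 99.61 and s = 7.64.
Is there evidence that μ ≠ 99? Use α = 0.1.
One-sample t-test:
H₀: μ = 99
H₁: μ ≠ 99
df = n - 1 = 28
t = (x̄ - μ₀) / (s/√n) = (99.61 - 99) / (7.64/√29) = 0.430
p-value = 0.6705

Since p-value > α = 0.1, we fail to reject H₀.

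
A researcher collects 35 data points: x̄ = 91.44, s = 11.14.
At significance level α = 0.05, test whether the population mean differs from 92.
One-sample t-test:
H₀: μ = 92
H₁: μ ≠ 92
df = n - 1 = 34
t = (x̄ - μ₀) / (s/√n) = (91.44 - 92) / (11.14/√35) = -0.297
p-value = 0.7680

Since p-value > α = 0.05, we fail to reject H₀.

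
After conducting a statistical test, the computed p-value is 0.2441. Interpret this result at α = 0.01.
Since p = 0.2441 > α = 0.01, fail to reject H₀.
There is insufficient evidence to reject the null hypothesis; the result is not statistically significant at the 0.01 level.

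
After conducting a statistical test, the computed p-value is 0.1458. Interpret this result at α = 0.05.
Since p = 0.1458 > α = 0.05, fail to reject H₀.
There is insufficient evidence to reject the null hypothesis; the result is not statistically significant at the 0.05 level.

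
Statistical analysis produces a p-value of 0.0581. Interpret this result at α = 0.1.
Since p = 0.0581 < α = 0.1, reject H₀.
There is sufficient evidence to reject the null hypothesis; the result is statistically significant at the 0.1 level.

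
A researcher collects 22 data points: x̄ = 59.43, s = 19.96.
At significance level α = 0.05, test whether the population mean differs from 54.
One-sample t-test:
H₀: μ = 54
H₁: μ ≠ 54
df = n - 1 = 21
t = (x̄ - μ₀) / (s/√n) = (59.43 - 54) / (19.96/√22) = 1.276
p-value = 0.2159

Since p-value > α = 0.05, we fail to reject H₀.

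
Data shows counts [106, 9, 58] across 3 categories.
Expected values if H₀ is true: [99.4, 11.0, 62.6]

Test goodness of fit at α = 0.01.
Chi-square goodness of fit test:
H₀: observed counts match expected distribution
H₁: observed counts differ from expected distribution
df = k - 1 = 2
χ² = Σ(O - E)²/E
   = (106 - 99.4)²/99.4 + (9 - 11.0)²/11.0 + (58 - 62.6)²/62.6
   = 0.438 + 0.364 + 0.338
   = 1.14
p-value = 0.5656

Since p-value > α = 0.01, we fail to reject H₀.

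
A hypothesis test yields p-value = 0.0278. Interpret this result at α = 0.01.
Since p = 0.0278 > α = 0.01, fail to reject H₀.
There is insufficient evidence to reject the null hypothesis; the result is not statistically significant at the 0.01 level.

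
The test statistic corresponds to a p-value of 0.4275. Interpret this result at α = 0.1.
Since p = 0.4275 > α = 0.1, fail to reject H₀.
There is insufficient evidence to reject the null hypothesis; the result is not statistically significant at the 0.1 level.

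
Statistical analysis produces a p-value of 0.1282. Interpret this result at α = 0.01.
Since p = 0.1282 > α = 0.01, fail to reject H₀.
There is insufficient evidence to reject the null hypothesis; the result is not statistically significant at the 0.01 level.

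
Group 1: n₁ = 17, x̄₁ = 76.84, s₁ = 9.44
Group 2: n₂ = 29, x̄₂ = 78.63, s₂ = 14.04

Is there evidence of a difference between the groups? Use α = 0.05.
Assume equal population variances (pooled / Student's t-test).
Student's two-sample t-test (equal variances):
H₀: μ₁ = μ₂
H₁: μ₁ ≠ μ₂
df = n₁ + n₂ - 2 = 44
Pooled variance s_p² = [(n₁-1)s₁² + (n₂-1)s₂²] / (n₁ + n₂ - 2) = [(16)(9.44²) + (28)(14.04²)] / 44 = 157.8460
SE = √(s_p²(1/n₁ + 1/n₂)) = √(157.8460 × (1/17 + 1/29)) = 3.8377
t = (x̄₁ - x̄₂) / SE = (76.84 - 78.63) / 3.8377 = -1.79 / 3.8377 = -0.466
p-value = 0.6432

Since p-value > α = 0.05, we fail to reject H₀.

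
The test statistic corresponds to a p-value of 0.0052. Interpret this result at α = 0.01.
Since p = 0.0052 < α = 0.01, reject H₀.
There is sufficient evidence to reject the null hypothesis; the result is statistically significant at the 0.01 level.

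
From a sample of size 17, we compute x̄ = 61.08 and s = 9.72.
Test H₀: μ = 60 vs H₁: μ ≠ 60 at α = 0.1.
One-sample t-test:
H₀: μ = 60
H₁: μ ≠ 60
df = n - 1 = 16
t = (x̄ - μ₀) / (s/√n) = (61.08 - 60) / (9.72/√17) = 0.458
p-value = 0.6530

Since p-value > α = 0.1, we fail to reject H₀.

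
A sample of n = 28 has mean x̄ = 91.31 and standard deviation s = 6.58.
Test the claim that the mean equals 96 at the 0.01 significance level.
One-sample t-test:
H₀: μ = 96
H₁: μ ≠ 96
df = n - 1 = 27
t = (x̄ - μ₀) / (s/√n) = (91.31 - 96) / (6.58/√28) = -3.772
p-value = 0.0008

Since p-value < α = 0.01, we reject H₀.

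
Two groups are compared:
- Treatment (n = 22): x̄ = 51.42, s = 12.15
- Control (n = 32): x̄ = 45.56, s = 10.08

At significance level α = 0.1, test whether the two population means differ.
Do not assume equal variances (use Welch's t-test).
Welch's two-sample t-test:
H₀: μ₁ = μ₂
H₁: μ₁ ≠ μ₂
s₁²/n₁ = 12.15²/22 = 6.7101,  s₂²/n₂ = 10.08²/32 = 3.1752
SE = √(s₁²/n₁ + s₂²/n₂) = √(6.7101 + 3.1752) = 3.1441
df (Welch-Satterthwaite) = (s₁²/n₁ + s₂²/n₂)² / [(s₁²/n₁)²/(n₁-1) + (s₂²/n₂)²/(n₂-1)] ≈ 39.57
t = (x̄₁ - x̄₂) / SE = (51.42 - 45.56) / 3.1441 = 5.86 / 3.1441 = 1.864
p-value = 0.0698

Since p-value < α = 0.1, we reject H₀.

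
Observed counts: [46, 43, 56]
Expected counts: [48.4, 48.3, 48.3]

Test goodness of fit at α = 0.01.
Chi-square goodness of fit test:
H₀: observed counts match expected distribution
H₁: observed counts differ from expected distribution
df = k - 1 = 2
χ² = Σ(O - E)²/E
   = (46 - 48.4)²/48.4 + (43 - 48.3)²/48.3 + (56 - 48.3)²/48.3
   = 0.119 + 0.582 + 1.228
   = 1.93
p-value = 0.3813

Since p-value > α = 0.01, we fail to reject H₀.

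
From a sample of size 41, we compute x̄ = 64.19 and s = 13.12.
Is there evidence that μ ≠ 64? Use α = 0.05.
One-sample t-test:
H₀: μ = 64
H₁: μ ≠ 64
df = n - 1 = 40
t = (x̄ - μ₀) / (s/√n) = (64.19 - 64) / (13.12/√41) = 0.093
p-value = 0.9266

Since p-value > α = 0.05, we fail to reject H₀.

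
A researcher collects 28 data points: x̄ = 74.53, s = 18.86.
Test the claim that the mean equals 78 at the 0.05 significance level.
One-sample t-test:
H₀: μ = 78
H₁: μ ≠ 78
df = n - 1 = 27
t = (x̄ - μ₀) / (s/√n) = (74.53 - 78) / (18.86/√28) = -0.974
p-value = 0.3389

Since p-value > α = 0.05, we fail to reject H₀.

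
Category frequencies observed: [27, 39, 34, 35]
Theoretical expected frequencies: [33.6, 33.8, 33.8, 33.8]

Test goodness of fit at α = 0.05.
Chi-square goodness of fit test:
H₀: observed counts match expected distribution
H₁: observed counts differ from expected distribution
df = k - 1 = 3
χ² = Σ(O - E)²/E
   = (27 - 33.6)²/33.6 + (39 - 33.8)²/33.8 + (34 - 33.8)²/33.8 + (35 - 33.8)²/33.8
   = 1.296 + 0.800 + 0.001 + 0.043
   = 2.14
p-value = 0.5438

Since p-value > α = 0.05, we fail to reject H₀.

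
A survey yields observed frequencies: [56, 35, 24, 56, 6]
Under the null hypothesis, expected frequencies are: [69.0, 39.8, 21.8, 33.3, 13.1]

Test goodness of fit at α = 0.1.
Chi-square goodness of fit test:
H₀: observed counts match expected distribution
H₁: observed counts differ from expected distribution
df = k - 1 = 4
χ² = Σ(O - E)²/E
   = (56 - 69.0)²/69.0 + (35 - 39.8)²/39.8 + (24 - 21.8)²/21.8 + (56 - 33.3)²/33.3 + (6 - 13.1)²/13.1
   = 2.449 + 0.579 + 0.222 + 15.474 + 3.848
   = 22.57
p-value = 0.0002

Since p-value < α = 0.1, we reject H₀.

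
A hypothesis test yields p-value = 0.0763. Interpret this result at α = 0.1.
Since p = 0.0763 < α = 0.1, reject H₀.
There is sufficient evidence to reject the null hypothesis; the result is statistically significant at the 0.1 level.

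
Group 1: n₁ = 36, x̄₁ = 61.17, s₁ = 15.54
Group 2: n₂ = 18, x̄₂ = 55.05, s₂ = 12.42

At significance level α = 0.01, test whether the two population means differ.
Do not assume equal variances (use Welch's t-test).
Welch's two-sample t-test:
H₀: μ₁ = μ₂
H₁: μ₁ ≠ μ₂
s₁²/n₁ = 15.54²/36 = 6.7081,  s₂²/n₂ = 12.42²/18 = 8.5698
SE = √(s₁²/n₁ + s₂²/n₂) = √(6.7081 + 8.5698) = 3.9087
df (Welch-Satterthwaite) = (s₁²/n₁ + s₂²/n₂)² / [(s₁²/n₁)²/(n₁-1) + (s₂²/n₂)²/(n₂-1)] ≈ 41.64
t = (x̄₁ - x̄₂) / SE = (61.17 - 55.05) / 3.9087 = 6.12 / 3.9087 = 1.566
p-value = 0.1250

Since p-value > α = 0.01, we fail to reject H₀.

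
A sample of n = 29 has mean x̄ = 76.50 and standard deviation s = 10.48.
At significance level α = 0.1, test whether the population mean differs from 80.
One-sample t-test:
H₀: μ = 80
H₁: μ ≠ 80
df = n - 1 = 28
t = (x̄ - μ₀) / (s/√n) = (76.50 - 80) / (10.48/√29) = -1.798
p-value = 0.0829

Since p-value < α = 0.1, we reject H₀.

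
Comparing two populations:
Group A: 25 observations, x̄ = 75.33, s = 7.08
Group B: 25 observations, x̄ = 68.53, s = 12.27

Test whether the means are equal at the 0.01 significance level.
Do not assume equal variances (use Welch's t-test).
Welch's two-sample t-test:
H₀: μ₁ = μ₂
H₁: μ₁ ≠ μ₂
s₁²/n₁ = 7.08²/25 = 2.0051,  s₂²/n₂ = 12.27²/25 = 6.0221
SE = √(s₁²/n₁ + s₂²/n₂) = √(2.0051 + 6.0221) = 2.8332
df (Welch-Satterthwaite) = (s₁²/n₁ + s₂²/n₂)² / [(s₁²/n₁)²/(n₁-1) + (s₂²/n₂)²/(n₂-1)] ≈ 38.39
t = (x̄₁ - x̄₂) / SE = (75.33 - 68.53) / 2.8332 = 6.80 / 2.8332 = 2.400
p-value = 0.0213

Since p-value > α = 0.01, we fail to reject H₀.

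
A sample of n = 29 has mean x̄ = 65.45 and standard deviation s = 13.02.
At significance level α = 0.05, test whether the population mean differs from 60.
One-sample t-test:
H₀: μ = 60
H₁: μ ≠ 60
df = n - 1 = 28
t = (x̄ - μ₀) / (s/√n) = (65.45 - 60) / (13.02/√29) = 2.254
p-value = 0.0322

Since p-value < α = 0.05, we reject H₀.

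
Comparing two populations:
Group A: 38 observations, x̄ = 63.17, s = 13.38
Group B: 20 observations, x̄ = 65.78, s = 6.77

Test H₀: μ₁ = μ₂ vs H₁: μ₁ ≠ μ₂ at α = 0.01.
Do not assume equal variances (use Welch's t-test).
Welch's two-sample t-test:
H₀: μ₁ = μ₂
H₁: μ₁ ≠ μ₂
s₁²/n₁ = 13.38²/38 = 4.7112,  s₂²/n₂ = 6.77²/20 = 2.2916
SE = √(s₁²/n₁ + s₂²/n₂) = √(4.7112 + 2.2916) = 2.6463
df (Welch-Satterthwaite) = (s₁²/n₁ + s₂²/n₂)² / [(s₁²/n₁)²/(n₁-1) + (s₂²/n₂)²/(n₂-1)] ≈ 55.96
t = (x̄₁ - x̄₂) / SE = (63.17 - 65.78) / 2.6463 = -2.61 / 2.6463 = -0.986
p-value = 0.3282

Since p-value > α = 0.01, we fail to reject H₀.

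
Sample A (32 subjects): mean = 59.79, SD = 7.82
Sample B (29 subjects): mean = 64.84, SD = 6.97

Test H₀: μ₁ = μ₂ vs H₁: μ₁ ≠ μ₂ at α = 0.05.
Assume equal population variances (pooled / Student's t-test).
Student's two-sample t-test (equal variances):
H₀: μ₁ = μ₂
H₁: μ₁ ≠ μ₂
df = n₁ + n₂ - 2 = 59
Pooled variance s_p² = [(n₁-1)s₁² + (n₂-1)s₂²] / (n₁ + n₂ - 2) = [(31)(7.82²) + (28)(6.97²)] / 59 = 55.1863
SE = √(s_p²(1/n₁ + 1/n₂)) = √(55.1863 × (1/32 + 1/29)) = 1.9046
t = (x̄₁ - x̄₂) / SE = (59.79 - 64.84) / 1.9046 = -5.05 / 1.9046 = -2.651
p-value = 0.0103

Since p-value < α = 0.05, we reject H₀.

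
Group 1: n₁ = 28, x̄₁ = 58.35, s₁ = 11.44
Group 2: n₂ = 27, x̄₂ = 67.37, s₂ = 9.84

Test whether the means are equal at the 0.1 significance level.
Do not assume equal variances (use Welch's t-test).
Welch's two-sample t-test:
H₀: μ₁ = μ₂
H₁: μ₁ ≠ μ₂
s₁²/n₁ = 11.44²/28 = 4.6741,  s₂²/n₂ = 9.84²/27 = 3.5861
SE = √(s₁²/n₁ + s₂²/n₂) = √(4.6741 + 3.5861) = 2.8741
df (Welch-Satterthwaite) = (s₁²/n₁ + s₂²/n₂)² / [(s₁²/n₁)²/(n₁-1) + (s₂²/n₂)²/(n₂-1)] ≈ 52.33
t = (x̄₁ - x̄₂) / SE = (58.35 - 67.37) / 2.8741 = -9.02 / 2.8741 = -3.138
p-value = 0.0028

Since p-value < α = 0.1, we reject H₀.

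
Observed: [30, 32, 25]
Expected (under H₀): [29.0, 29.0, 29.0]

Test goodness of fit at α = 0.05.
Chi-square goodness of fit test:
H₀: observed counts match expected distribution
H₁: observed counts differ from expected distribution
df = k - 1 = 2
χ² = Σ(O - E)²/E
   = (30 - 29.0)²/29.0 + (32 - 29.0)²/29.0 + (25 - 29.0)²/29.0
   = 0.034 + 0.310 + 0.552
   = 0.90
p-value = 0.6387

Since p-value > α = 0.05, we fail to reject H₀.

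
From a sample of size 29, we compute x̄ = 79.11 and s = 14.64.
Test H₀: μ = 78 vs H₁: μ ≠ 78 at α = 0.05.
One-sample t-test:
H₀: μ = 78
H₁: μ ≠ 78
df = n - 1 = 28
t = (x̄ - μ₀) / (s/√n) = (79.11 - 78) / (14.64/√29) = 0.408
p-value = 0.6862

Since p-value > α = 0.05, we fail to reject H₀.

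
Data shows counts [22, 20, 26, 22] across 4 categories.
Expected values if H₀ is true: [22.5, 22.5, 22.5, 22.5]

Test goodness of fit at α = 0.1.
Chi-square goodness of fit test:
H₀: observed counts match expected distribution
H₁: observed counts differ from expected distribution
df = k - 1 = 3
χ² = Σ(O - E)²/E
   = (22 - 22.5)²/22.5 + (20 - 22.5)²/22.5 + (26 - 22.5)²/22.5 + (22 - 22.5)²/22.5
   = 0.011 + 0.278 + 0.544 + 0.011
   = 0.84
p-value = 0.8388

Since p-value > α = 0.1, we fail to reject H₀.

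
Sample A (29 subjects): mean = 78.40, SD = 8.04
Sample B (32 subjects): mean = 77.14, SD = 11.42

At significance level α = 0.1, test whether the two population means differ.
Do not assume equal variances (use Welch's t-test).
Welch's two-sample t-test:
H₀: μ₁ = μ₂
H₁: μ₁ ≠ μ₂
s₁²/n₁ = 8.04²/29 = 2.2290,  s₂²/n₂ = 11.42²/32 = 4.0755
SE = √(s₁²/n₁ + s₂²/n₂) = √(2.2290 + 4.0755) = 2.5109
df (Welch-Satterthwaite) = (s₁²/n₁ + s₂²/n₂)² / [(s₁²/n₁)²/(n₁-1) + (s₂²/n₂)²/(n₂-1)] ≈ 55.73
t = (x̄₁ - x̄₂) / SE = (78.40 - 77.14) / 2.5109 = 1.26 / 2.5109 = 0.502
p-value = 0.6178

Since p-value > α = 0.1, we fail to reject H₀.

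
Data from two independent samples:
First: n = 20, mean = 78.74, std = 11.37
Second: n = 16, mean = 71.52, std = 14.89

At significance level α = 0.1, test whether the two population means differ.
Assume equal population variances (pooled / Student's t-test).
Student's two-sample t-test (equal variances):
H₀: μ₁ = μ₂
H₁: μ₁ ≠ μ₂
df = n₁ + n₂ - 2 = 34
Pooled variance s_p² = [(n₁-1)s₁² + (n₂-1)s₂²] / (n₁ + n₂ - 2) = [(19)(11.37²) + (15)(14.89²)] / 34 = 170.0571
SE = √(s_p²(1/n₁ + 1/n₂)) = √(170.0571 × (1/20 + 1/16)) = 4.3739
t = (x̄₁ - x̄₂) / SE = (78.74 - 71.52) / 4.3739 = 7.22 / 4.3739 = 1.651
p-value = 0.1080

Since p-value > α = 0.1, we fail to reject H₀.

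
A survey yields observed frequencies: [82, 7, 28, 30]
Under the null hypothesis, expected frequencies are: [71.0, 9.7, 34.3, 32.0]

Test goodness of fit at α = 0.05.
Chi-square goodness of fit test:
H₀: observed counts match expected distribution
H₁: observed counts differ from expected distribution
df = k - 1 = 3
χ² = Σ(O - E)²/E
   = (82 - 71.0)²/71.0 + (7 - 9.7)²/9.7 + (28 - 34.3)²/34.3 + (30 - 32.0)²/32.0
   = 1.704 + 0.752 + 1.157 + 0.125
   = 3.74
p-value = 0.2912

Since p-value > α = 0.05, we fail to reject H₀.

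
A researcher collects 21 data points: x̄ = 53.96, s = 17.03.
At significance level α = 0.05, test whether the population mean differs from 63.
One-sample t-test:
H₀: μ = 63
H₁: μ ≠ 63
df = n - 1 = 20
t = (x̄ - μ₀) / (s/√n) = (53.96 - 63) / (17.03/√21) = -2.433
p-value = 0.0245

Since p-value < α = 0.05, we reject H₀.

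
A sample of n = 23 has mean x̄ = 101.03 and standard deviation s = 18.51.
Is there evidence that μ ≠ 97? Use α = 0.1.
One-sample t-test:
H₀: μ = 97
H₁: μ ≠ 97
df = n - 1 = 22
t = (x̄ - μ₀) / (s/√n) = (101.03 - 97) / (18.51/√23) = 1.044
p-value = 0.3078

Since p-value > α = 0.1, we fail to reject H₀.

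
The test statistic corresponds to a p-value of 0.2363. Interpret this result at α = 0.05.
Since p = 0.2363 > α = 0.05, fail to reject H₀.
There is insufficient evidence to reject the null hypothesis; the result is not statistically significant at the 0.05 level.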